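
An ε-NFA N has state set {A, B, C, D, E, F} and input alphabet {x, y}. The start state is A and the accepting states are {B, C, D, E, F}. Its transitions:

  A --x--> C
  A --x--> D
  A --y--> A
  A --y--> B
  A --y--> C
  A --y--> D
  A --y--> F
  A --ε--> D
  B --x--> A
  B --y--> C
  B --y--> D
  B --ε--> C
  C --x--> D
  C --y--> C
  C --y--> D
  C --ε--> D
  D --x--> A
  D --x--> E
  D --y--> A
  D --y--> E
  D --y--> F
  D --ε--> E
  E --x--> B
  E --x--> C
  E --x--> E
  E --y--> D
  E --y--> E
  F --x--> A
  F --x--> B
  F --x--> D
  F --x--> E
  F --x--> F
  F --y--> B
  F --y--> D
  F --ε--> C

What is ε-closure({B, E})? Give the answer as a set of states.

{B, C, D, E}

Begin with {B, E}.
B →ε {C}; add C.
C →ε {D}; add D.
ε-closure = {B, C, D, E}.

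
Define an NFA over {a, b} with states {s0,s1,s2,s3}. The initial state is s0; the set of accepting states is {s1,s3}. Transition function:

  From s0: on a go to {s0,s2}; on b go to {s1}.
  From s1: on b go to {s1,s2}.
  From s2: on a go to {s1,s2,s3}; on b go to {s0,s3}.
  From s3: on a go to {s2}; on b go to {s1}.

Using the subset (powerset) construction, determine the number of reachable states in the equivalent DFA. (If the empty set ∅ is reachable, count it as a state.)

8

Start state of the DFA: {s0}.
{s0} --a--> {s0,s2}  [new]
{s0} --b--> {s1}  [new]
{s0,s2} --a--> {s0,s1,s2,s3}  [new]
{s0,s2} --b--> {s0,s1,s3}  [new]
{s1} --a--> ∅  [new]
{s1} --b--> {s1,s2}  [new]
{s0,s1,s2,s3} --a--> {s0,s1,s2,s3}  [seen]
{s0,s1,s2,s3} --b--> {s0,s1,s2,s3}  [seen]
{s0,s1,s3} --a--> {s0,s2}  [seen]
{s0,s1,s3} --b--> {s1,s2}  [seen]
∅ --a--> ∅  [seen]
∅ --b--> ∅  [seen]
{s1,s2} --a--> {s1,s2,s3}  [new]
{s1,s2} --b--> {s0,s1,s2,s3}  [seen]
{s1,s2,s3} --a--> {s1,s2,s3}  [seen]
{s1,s2,s3} --b--> {s0,s1,s2,s3}  [seen]
Reachable DFA states: {s0}, {s0,s2}, {s1}, {s0,s1,s2,s3}, {s0,s1,s3}, ∅, {s1,s2}, {s1,s2,s3}.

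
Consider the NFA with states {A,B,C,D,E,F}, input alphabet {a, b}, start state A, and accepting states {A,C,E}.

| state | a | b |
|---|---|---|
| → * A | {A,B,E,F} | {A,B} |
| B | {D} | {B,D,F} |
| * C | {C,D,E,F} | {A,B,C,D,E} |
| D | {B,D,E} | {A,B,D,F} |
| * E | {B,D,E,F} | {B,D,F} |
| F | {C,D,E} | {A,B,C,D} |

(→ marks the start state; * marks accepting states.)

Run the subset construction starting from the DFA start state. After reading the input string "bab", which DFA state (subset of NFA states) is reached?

Start: {A}.
δ(A,b) = {A,B}.
Union: {A,B}.
After b: {A,B}.
δ(A,a) = {A,B,E,F}; δ(B,a) = {D}.
Union: {A,B,D,E,F}.
After a: {A,B,D,E,F}.
δ(A,b) = {A,B}; δ(B,b) = {B,D,F}; δ(D,b) = {A,B,D,F}; δ(E,b) = {B,D,F}; δ(F,b) = {A,B,C,D}.
Union: {A,B,C,D,F}.
After b: {A,B,C,D,F}.

{A,B,C,D,F}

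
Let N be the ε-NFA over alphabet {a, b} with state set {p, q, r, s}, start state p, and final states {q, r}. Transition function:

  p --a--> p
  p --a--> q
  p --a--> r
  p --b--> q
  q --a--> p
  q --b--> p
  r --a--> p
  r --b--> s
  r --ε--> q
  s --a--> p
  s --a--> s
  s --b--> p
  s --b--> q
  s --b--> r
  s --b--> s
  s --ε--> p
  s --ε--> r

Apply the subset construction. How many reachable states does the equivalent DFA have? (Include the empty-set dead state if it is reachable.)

4

Start state of the DFA: {p} (ε-closure of the NFA start).
{p} --a--> {p, q, r}  [new]
{p} --b--> {q}  [new]
{p, q, r} --a--> {p, q, r}  [seen]
{p, q, r} --b--> {p, q, r, s}  [new]
{q} --a--> {p}  [seen]
{q} --b--> {p}  [seen]
{p, q, r, s} --a--> {p, q, r, s}  [seen]
{p, q, r, s} --b--> {p, q, r, s}  [seen]
Reachable DFA states: {p}, {p, q, r}, {q}, {p, q, r, s}.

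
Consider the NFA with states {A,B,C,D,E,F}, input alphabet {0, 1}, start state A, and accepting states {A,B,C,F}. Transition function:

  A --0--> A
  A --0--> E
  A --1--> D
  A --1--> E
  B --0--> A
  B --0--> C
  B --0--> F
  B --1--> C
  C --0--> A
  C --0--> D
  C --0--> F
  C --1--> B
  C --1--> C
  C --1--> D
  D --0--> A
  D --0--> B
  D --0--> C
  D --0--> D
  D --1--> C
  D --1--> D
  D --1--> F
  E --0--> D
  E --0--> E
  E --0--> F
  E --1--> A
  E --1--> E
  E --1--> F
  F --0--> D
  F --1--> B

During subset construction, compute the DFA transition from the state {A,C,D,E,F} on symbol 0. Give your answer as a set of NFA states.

{A,B,C,D,E,F}

δ(A,0) = {A,E}; δ(C,0) = {A,D,F}; δ(D,0) = {A,B,C,D}; δ(E,0) = {D,E,F}; δ(F,0) = {D}.
Union: {A,B,C,D,E,F}.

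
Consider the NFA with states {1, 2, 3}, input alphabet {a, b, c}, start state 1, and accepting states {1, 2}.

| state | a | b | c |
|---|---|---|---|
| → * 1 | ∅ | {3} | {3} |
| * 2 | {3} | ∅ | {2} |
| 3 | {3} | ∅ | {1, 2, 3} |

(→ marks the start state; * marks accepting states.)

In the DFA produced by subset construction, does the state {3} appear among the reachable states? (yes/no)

yes

Start state of the DFA: {1}.
{1} --a--> ∅  [new]
{1} --b--> {3}  [new]
{1} --c--> {3}  [seen]
∅ --a--> ∅  [seen]
∅ --b--> ∅  [seen]
∅ --c--> ∅  [seen]
{3} --a--> {3}  [seen]
{3} --b--> ∅  [seen]
{3} --c--> {1, 2, 3}  [new]
{1, 2, 3} --a--> {3}  [seen]
{1, 2, 3} --b--> {3}  [seen]
{1, 2, 3} --c--> {1, 2, 3}  [seen]
Reachable DFA states: {1}, ∅, {3}, {1, 2, 3}.
{3} is among them.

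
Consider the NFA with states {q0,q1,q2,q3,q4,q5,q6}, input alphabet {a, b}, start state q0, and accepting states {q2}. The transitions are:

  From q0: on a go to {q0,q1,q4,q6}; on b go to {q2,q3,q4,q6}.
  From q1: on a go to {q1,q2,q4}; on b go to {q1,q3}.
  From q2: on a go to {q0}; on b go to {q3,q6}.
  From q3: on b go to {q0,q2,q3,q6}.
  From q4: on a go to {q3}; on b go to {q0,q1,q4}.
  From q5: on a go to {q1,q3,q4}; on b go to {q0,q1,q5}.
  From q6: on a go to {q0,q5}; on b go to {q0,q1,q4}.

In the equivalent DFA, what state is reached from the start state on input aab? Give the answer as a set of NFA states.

{q0,q1,q2,q3,q4,q5,q6}

Start: {q0}.
δ(q0,a) = {q0,q1,q4,q6}.
Union: {q0,q1,q4,q6}.
After a: {q0,q1,q4,q6}.
δ(q0,a) = {q0,q1,q4,q6}; δ(q1,a) = {q1,q2,q4}; δ(q4,a) = {q3}; δ(q6,a) = {q0,q5}.
Union: {q0,q1,q2,q3,q4,q5,q6}.
After a: {q0,q1,q2,q3,q4,q5,q6}.
δ(q0,b) = {q2,q3,q4,q6}; δ(q1,b) = {q1,q3}; δ(q2,b) = {q3,q6}; δ(q3,b) = {q0,q2,q3,q6}; δ(q4,b) = {q0,q1,q4}; δ(q5,b) = {q0,q1,q5}; δ(q6,b) = {q0,q1,q4}.
Union: {q0,q1,q2,q3,q4,q5,q6}.
After b: {q0,q1,q2,q3,q4,q5,q6}.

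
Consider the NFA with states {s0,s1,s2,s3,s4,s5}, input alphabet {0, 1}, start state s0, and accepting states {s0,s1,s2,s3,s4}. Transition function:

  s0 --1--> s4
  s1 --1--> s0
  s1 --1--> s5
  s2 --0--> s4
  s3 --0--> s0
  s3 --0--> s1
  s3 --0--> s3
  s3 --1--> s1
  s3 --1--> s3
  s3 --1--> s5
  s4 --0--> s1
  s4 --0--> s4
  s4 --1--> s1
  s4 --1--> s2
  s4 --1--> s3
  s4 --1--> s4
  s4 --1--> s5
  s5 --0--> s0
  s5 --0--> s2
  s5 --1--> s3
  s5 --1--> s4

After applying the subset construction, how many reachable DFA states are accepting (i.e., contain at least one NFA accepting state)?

Start state of the DFA: {s0}.
{s0} --0--> ∅  [new]
{s0} --1--> {s4}  [new]
∅ --0--> ∅  [seen]
∅ --1--> ∅  [seen]
{s4} --0--> {s1,s4}  [new]
{s4} --1--> {s1,s2,s3,s4,s5}  [new]
{s1,s4} --0--> {s1,s4}  [seen]
{s1,s4} --1--> {s0,s1,s2,s3,s4,s5}  [new]
{s1,s2,s3,s4,s5} --0--> {s0,s1,s2,s3,s4}  [new]
{s1,s2,s3,s4,s5} --1--> {s0,s1,s2,s3,s4,s5}  [seen]
{s0,s1,s2,s3,s4,s5} --0--> {s0,s1,s2,s3,s4}  [seen]
{s0,s1,s2,s3,s4,s5} --1--> {s0,s1,s2,s3,s4,s5}  [seen]
{s0,s1,s2,s3,s4} --0--> {s0,s1,s3,s4}  [new]
{s0,s1,s2,s3,s4} --1--> {s0,s1,s2,s3,s4,s5}  [seen]
{s0,s1,s3,s4} --0--> {s0,s1,s3,s4}  [seen]
{s0,s1,s3,s4} --1--> {s0,s1,s2,s3,s4,s5}  [seen]
Reachable DFA states: {s0}, ∅, {s4}, {s1,s4}, {s1,s2,s3,s4,s5}, {s0,s1,s2,s3,s4,s5}, {s0,s1,s2,s3,s4}, {s0,s1,s3,s4}.
Accepting DFA states (contain an NFA accepting state): {s0}, {s4}, {s1,s4}, {s1,s2,s3,s4,s5}, {s0,s1,s2,s3,s4,s5}, {s0,s1,s2,s3,s4}, {s0,s1,s3,s4}.

7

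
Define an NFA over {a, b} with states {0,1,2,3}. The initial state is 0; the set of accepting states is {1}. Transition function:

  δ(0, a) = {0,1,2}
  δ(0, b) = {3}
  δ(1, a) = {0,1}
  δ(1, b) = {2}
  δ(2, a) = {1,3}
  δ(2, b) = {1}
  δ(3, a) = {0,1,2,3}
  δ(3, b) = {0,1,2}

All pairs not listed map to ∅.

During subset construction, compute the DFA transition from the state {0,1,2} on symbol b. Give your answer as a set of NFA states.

{1,2,3}

δ(0,b) = {3}; δ(1,b) = {2}; δ(2,b) = {1}.
Union: {1,2,3}.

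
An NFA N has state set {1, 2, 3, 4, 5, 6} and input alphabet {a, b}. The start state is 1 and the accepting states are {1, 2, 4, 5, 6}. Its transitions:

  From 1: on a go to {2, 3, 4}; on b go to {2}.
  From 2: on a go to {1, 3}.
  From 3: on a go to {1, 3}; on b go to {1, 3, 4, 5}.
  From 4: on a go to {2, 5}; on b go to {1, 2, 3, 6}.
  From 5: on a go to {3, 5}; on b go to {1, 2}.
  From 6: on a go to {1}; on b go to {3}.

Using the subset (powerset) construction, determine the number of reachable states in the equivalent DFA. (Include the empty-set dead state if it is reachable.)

Start state of the DFA: {1}.
{1} --a--> {2, 3, 4}  [new]
{1} --b--> {2}  [new]
{2, 3, 4} --a--> {1, 2, 3, 5}  [new]
{2, 3, 4} --b--> {1, 2, 3, 4, 5, 6}  [new]
{2} --a--> {1, 3}  [new]
{2} --b--> ∅  [new]
{1, 2, 3, 5} --a--> {1, 2, 3, 4, 5}  [new]
{1, 2, 3, 5} --b--> {1, 2, 3, 4, 5}  [seen]
{1, 2, 3, 4, 5, 6} --a--> {1, 2, 3, 4, 5}  [seen]
{1, 2, 3, 4, 5, 6} --b--> {1, 2, 3, 4, 5, 6}  [seen]
{1, 3} --a--> {1, 2, 3, 4}  [new]
{1, 3} --b--> {1, 2, 3, 4, 5}  [seen]
∅ --a--> ∅  [seen]
∅ --b--> ∅  [seen]
{1, 2, 3, 4, 5} --a--> {1, 2, 3, 4, 5}  [seen]
{1, 2, 3, 4, 5} --b--> {1, 2, 3, 4, 5, 6}  [seen]
{1, 2, 3, 4} --a--> {1, 2, 3, 4, 5}  [seen]
{1, 2, 3, 4} --b--> {1, 2, 3, 4, 5, 6}  [seen]
Reachable DFA states: {1}, {2, 3, 4}, {2}, {1, 2, 3, 5}, {1, 2, 3, 4, 5, 6}, {1, 3}, ∅, {1, 2, 3, 4, 5}, {1, 2, 3, 4}.

9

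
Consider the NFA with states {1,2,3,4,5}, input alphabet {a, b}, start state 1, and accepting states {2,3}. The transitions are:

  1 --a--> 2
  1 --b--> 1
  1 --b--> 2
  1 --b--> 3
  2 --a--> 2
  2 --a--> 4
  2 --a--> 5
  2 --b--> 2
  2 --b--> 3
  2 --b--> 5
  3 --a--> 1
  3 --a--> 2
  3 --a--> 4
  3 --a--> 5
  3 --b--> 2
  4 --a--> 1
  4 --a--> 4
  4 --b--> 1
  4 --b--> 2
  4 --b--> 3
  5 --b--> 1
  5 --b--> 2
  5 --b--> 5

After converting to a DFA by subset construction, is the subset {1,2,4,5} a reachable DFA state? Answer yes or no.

Start state of the DFA: {1}.
{1} --a--> {2}  [new]
{1} --b--> {1,2,3}  [new]
{2} --a--> {2,4,5}  [new]
{2} --b--> {2,3,5}  [new]
{1,2,3} --a--> {1,2,4,5}  [new]
{1,2,3} --b--> {1,2,3,5}  [new]
{2,4,5} --a--> {1,2,4,5}  [seen]
{2,4,5} --b--> {1,2,3,5}  [seen]
{2,3,5} --a--> {1,2,4,5}  [seen]
{2,3,5} --b--> {1,2,3,5}  [seen]
{1,2,4,5} --a--> {1,2,4,5}  [seen]
{1,2,4,5} --b--> {1,2,3,5}  [seen]
{1,2,3,5} --a--> {1,2,4,5}  [seen]
{1,2,3,5} --b--> {1,2,3,5}  [seen]
Reachable DFA states: {1}, {2}, {1,2,3}, {2,4,5}, {2,3,5}, {1,2,4,5}, {1,2,3,5}.
{1,2,4,5} is among them.

yes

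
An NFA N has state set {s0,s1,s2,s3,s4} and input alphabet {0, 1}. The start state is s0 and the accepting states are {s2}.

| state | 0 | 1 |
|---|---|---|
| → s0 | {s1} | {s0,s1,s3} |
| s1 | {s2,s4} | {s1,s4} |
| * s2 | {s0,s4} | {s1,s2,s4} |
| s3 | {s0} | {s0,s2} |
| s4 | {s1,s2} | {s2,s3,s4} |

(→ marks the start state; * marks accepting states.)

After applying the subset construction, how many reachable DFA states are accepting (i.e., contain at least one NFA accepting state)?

Start state of the DFA: {s0}.
{s0} --0--> {s1}  [new]
{s0} --1--> {s0,s1,s3}  [new]
{s1} --0--> {s2,s4}  [new]
{s1} --1--> {s1,s4}  [new]
{s0,s1,s3} --0--> {s0,s1,s2,s4}  [new]
{s0,s1,s3} --1--> {s0,s1,s2,s3,s4}  [new]
{s2,s4} --0--> {s0,s1,s2,s4}  [seen]
{s2,s4} --1--> {s1,s2,s3,s4}  [new]
{s1,s4} --0--> {s1,s2,s4}  [new]
{s1,s4} --1--> {s1,s2,s3,s4}  [seen]
{s0,s1,s2,s4} --0--> {s0,s1,s2,s4}  [seen]
{s0,s1,s2,s4} --1--> {s0,s1,s2,s3,s4}  [seen]
{s0,s1,s2,s3,s4} --0--> {s0,s1,s2,s4}  [seen]
{s0,s1,s2,s3,s4} --1--> {s0,s1,s2,s3,s4}  [seen]
{s1,s2,s3,s4} --0--> {s0,s1,s2,s4}  [seen]
{s1,s2,s3,s4} --1--> {s0,s1,s2,s3,s4}  [seen]
{s1,s2,s4} --0--> {s0,s1,s2,s4}  [seen]
{s1,s2,s4} --1--> {s1,s2,s3,s4}  [seen]
Reachable DFA states: {s0}, {s1}, {s0,s1,s3}, {s2,s4}, {s1,s4}, {s0,s1,s2,s4}, {s0,s1,s2,s3,s4}, {s1,s2,s3,s4}, {s1,s2,s4}.
Accepting DFA states (contain an NFA accepting state): {s2,s4}, {s0,s1,s2,s4}, {s0,s1,s2,s3,s4}, {s1,s2,s3,s4}, {s1,s2,s4}.

5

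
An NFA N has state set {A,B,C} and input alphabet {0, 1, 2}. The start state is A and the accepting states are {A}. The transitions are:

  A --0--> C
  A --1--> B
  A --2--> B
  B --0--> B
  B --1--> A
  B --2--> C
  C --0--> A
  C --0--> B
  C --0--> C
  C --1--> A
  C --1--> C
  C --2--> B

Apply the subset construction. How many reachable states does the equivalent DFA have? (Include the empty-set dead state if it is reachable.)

Start state of the DFA: {A}.
{A} --0--> {C}  [new]
{A} --1--> {B}  [new]
{A} --2--> {B}  [seen]
{C} --0--> {A,B,C}  [new]
{C} --1--> {A,C}  [new]
{C} --2--> {B}  [seen]
{B} --0--> {B}  [seen]
{B} --1--> {A}  [seen]
{B} --2--> {C}  [seen]
{A,B,C} --0--> {A,B,C}  [seen]
{A,B,C} --1--> {A,B,C}  [seen]
{A,B,C} --2--> {B,C}  [new]
{A,C} --0--> {A,B,C}  [seen]
{A,C} --1--> {A,B,C}  [seen]
{A,C} --2--> {B}  [seen]
{B,C} --0--> {A,B,C}  [seen]
{B,C} --1--> {A,C}  [seen]
{B,C} --2--> {B,C}  [seen]
Reachable DFA states: {A}, {C}, {B}, {A,B,C}, {A,C}, {B,C}.

6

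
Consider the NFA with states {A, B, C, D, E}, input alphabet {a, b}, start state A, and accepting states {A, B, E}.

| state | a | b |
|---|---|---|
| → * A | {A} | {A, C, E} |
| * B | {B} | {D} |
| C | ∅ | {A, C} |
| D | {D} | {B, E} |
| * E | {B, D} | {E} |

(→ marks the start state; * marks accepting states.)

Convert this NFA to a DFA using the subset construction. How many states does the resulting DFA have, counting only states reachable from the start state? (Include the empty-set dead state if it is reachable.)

Start state of the DFA: {A}.
{A} --a--> {A}  [seen]
{A} --b--> {A, C, E}  [new]
{A, C, E} --a--> {A, B, D}  [new]
{A, C, E} --b--> {A, C, E}  [seen]
{A, B, D} --a--> {A, B, D}  [seen]
{A, B, D} --b--> {A, B, C, D, E}  [new]
{A, B, C, D, E} --a--> {A, B, D}  [seen]
{A, B, C, D, E} --b--> {A, B, C, D, E}  [seen]
Reachable DFA states: {A}, {A, C, E}, {A, B, D}, {A, B, C, D, E}.

4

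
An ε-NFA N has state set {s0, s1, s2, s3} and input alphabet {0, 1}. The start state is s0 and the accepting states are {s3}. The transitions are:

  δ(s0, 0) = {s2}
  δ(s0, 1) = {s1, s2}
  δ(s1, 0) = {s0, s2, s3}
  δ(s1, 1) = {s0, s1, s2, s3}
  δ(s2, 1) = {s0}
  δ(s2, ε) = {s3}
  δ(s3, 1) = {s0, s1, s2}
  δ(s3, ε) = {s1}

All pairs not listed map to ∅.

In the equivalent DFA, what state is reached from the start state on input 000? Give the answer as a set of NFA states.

Start: {s0}.
δ(s0,0) = {s2}.
Union: {s2}.
ε-closure gives {s1, s2, s3}.
After 0: {s1, s2, s3}.
δ(s1,0) = {s0, s2, s3}; δ(s2,0) = ∅; δ(s3,0) = ∅.
Union: {s0, s2, s3}.
ε-closure gives {s0, s1, s2, s3}.
After 0: {s0, s1, s2, s3}.
δ(s0,0) = {s2}; δ(s1,0) = {s0, s2, s3}; δ(s2,0) = ∅; δ(s3,0) = ∅.
Union: {s0, s2, s3}.
ε-closure gives {s0, s1, s2, s3}.
After 0: {s0, s1, s2, s3}.

{s0, s1, s2, s3}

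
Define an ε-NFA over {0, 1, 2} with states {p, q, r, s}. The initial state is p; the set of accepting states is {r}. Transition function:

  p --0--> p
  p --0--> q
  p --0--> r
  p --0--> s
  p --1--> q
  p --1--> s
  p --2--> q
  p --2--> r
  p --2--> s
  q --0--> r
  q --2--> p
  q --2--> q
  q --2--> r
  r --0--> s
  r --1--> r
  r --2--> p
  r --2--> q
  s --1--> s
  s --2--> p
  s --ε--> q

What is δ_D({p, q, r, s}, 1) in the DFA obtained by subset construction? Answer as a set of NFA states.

δ(p,1) = {q, s}; δ(q,1) = ∅; δ(r,1) = {r}; δ(s,1) = {s}.
Union: {q, r, s}.

{q, r, s}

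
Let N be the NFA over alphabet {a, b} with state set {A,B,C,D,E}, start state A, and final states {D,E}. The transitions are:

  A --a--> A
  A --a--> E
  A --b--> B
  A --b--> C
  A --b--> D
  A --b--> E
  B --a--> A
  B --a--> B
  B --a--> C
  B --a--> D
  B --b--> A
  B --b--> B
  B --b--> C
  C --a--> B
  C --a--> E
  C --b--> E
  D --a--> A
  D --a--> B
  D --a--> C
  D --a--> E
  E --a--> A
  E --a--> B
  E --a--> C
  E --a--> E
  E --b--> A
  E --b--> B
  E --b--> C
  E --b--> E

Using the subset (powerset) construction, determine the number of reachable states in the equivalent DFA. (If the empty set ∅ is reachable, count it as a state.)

5

Start state of the DFA: {A}.
{A} --a--> {A,E}  [new]
{A} --b--> {B,C,D,E}  [new]
{A,E} --a--> {A,B,C,E}  [new]
{A,E} --b--> {A,B,C,D,E}  [new]
{B,C,D,E} --a--> {A,B,C,D,E}  [seen]
{B,C,D,E} --b--> {A,B,C,E}  [seen]
{A,B,C,E} --a--> {A,B,C,D,E}  [seen]
{A,B,C,E} --b--> {A,B,C,D,E}  [seen]
{A,B,C,D,E} --a--> {A,B,C,D,E}  [seen]
{A,B,C,D,E} --b--> {A,B,C,D,E}  [seen]
Reachable DFA states: {A}, {A,E}, {B,C,D,E}, {A,B,C,E}, {A,B,C,D,E}.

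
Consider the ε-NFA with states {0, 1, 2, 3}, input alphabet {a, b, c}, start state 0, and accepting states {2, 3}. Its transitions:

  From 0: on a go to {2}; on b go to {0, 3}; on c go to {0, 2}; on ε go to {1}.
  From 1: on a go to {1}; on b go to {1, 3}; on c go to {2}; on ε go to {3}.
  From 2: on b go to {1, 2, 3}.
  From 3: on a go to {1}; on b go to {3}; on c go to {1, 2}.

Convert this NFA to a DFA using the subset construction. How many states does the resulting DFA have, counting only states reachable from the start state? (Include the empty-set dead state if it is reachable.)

4

Start state of the DFA: {0, 1, 3} (ε-closure of the NFA start).
{0, 1, 3} --a--> {1, 2, 3}  [new]
{0, 1, 3} --b--> {0, 1, 3}  [seen]
{0, 1, 3} --c--> {0, 1, 2, 3}  [new]
{1, 2, 3} --a--> {1, 3}  [new]
{1, 2, 3} --b--> {1, 2, 3}  [seen]
{1, 2, 3} --c--> {1, 2, 3}  [seen]
{0, 1, 2, 3} --a--> {1, 2, 3}  [seen]
{0, 1, 2, 3} --b--> {0, 1, 2, 3}  [seen]
{0, 1, 2, 3} --c--> {0, 1, 2, 3}  [seen]
{1, 3} --a--> {1, 3}  [seen]
{1, 3} --b--> {1, 3}  [seen]
{1, 3} --c--> {1, 2, 3}  [seen]
Reachable DFA states: {0, 1, 3}, {1, 2, 3}, {0, 1, 2, 3}, {1, 3}.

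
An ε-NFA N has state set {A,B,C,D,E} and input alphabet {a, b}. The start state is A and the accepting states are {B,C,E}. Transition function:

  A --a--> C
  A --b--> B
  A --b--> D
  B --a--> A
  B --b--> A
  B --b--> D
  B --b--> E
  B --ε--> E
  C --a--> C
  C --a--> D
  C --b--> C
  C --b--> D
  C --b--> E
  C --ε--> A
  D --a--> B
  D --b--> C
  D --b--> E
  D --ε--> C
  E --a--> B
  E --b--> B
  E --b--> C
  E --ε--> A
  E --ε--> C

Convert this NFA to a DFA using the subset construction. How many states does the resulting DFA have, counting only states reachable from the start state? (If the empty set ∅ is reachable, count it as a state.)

Start state of the DFA: {A} (ε-closure of the NFA start).
{A} --a--> {A,C}  [new]
{A} --b--> {A,B,C,D,E}  [new]
{A,C} --a--> {A,C,D}  [new]
{A,C} --b--> {A,B,C,D,E}  [seen]
{A,B,C,D,E} --a--> {A,B,C,D,E}  [seen]
{A,B,C,D,E} --b--> {A,B,C,D,E}  [seen]
{A,C,D} --a--> {A,B,C,D,E}  [seen]
{A,C,D} --b--> {A,B,C,D,E}  [seen]
Reachable DFA states: {A}, {A,C}, {A,B,C,D,E}, {A,C,D}.

4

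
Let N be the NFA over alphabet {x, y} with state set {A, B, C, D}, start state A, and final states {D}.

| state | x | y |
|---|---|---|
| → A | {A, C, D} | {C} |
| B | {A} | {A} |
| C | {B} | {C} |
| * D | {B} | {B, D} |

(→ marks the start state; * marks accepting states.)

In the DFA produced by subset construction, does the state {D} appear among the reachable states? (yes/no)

no

Start state of the DFA: {A}.
{A} --x--> {A, C, D}  [new]
{A} --y--> {C}  [new]
{A, C, D} --x--> {A, B, C, D}  [new]
{A, C, D} --y--> {B, C, D}  [new]
{C} --x--> {B}  [new]
{C} --y--> {C}  [seen]
{A, B, C, D} --x--> {A, B, C, D}  [seen]
{A, B, C, D} --y--> {A, B, C, D}  [seen]
{B, C, D} --x--> {A, B}  [new]
{B, C, D} --y--> {A, B, C, D}  [seen]
{B} --x--> {A}  [seen]
{B} --y--> {A}  [seen]
{A, B} --x--> {A, C, D}  [seen]
{A, B} --y--> {A, C}  [new]
{A, C} --x--> {A, B, C, D}  [seen]
{A, C} --y--> {C}  [seen]
Reachable DFA states: {A}, {A, C, D}, {C}, {A, B, C, D}, {B, C, D}, {B}, {A, B}, {A, C}.
{D} is not among them.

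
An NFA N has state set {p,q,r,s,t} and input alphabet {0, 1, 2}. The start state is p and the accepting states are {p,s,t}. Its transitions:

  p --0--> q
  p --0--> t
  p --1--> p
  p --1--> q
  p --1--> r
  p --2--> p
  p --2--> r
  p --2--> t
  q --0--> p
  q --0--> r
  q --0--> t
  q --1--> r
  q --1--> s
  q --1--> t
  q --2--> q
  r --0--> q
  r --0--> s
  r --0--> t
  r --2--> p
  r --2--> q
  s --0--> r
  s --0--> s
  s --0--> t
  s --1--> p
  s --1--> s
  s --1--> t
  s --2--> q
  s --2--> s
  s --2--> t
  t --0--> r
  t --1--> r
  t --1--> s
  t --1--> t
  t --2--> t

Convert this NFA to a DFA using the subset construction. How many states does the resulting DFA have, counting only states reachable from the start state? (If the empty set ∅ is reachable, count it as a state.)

Start state of the DFA: {p}.
{p} --0--> {q,t}  [new]
{p} --1--> {p,q,r}  [new]
{p} --2--> {p,r,t}  [new]
{q,t} --0--> {p,r,t}  [seen]
{q,t} --1--> {r,s,t}  [new]
{q,t} --2--> {q,t}  [seen]
{p,q,r} --0--> {p,q,r,s,t}  [new]
{p,q,r} --1--> {p,q,r,s,t}  [seen]
{p,q,r} --2--> {p,q,r,t}  [new]
{p,r,t} --0--> {q,r,s,t}  [new]
{p,r,t} --1--> {p,q,r,s,t}  [seen]
{p,r,t} --2--> {p,q,r,t}  [seen]
{r,s,t} --0--> {q,r,s,t}  [seen]
{r,s,t} --1--> {p,r,s,t}  [new]
{r,s,t} --2--> {p,q,s,t}  [new]
{p,q,r,s,t} --0--> {p,q,r,s,t}  [seen]
{p,q,r,s,t} --1--> {p,q,r,s,t}  [seen]
{p,q,r,s,t} --2--> {p,q,r,s,t}  [seen]
{p,q,r,t} --0--> {p,q,r,s,t}  [seen]
{p,q,r,t} --1--> {p,q,r,s,t}  [seen]
{p,q,r,t} --2--> {p,q,r,t}  [seen]
{q,r,s,t} --0--> {p,q,r,s,t}  [seen]
{q,r,s,t} --1--> {p,r,s,t}  [seen]
{q,r,s,t} --2--> {p,q,s,t}  [seen]
{p,r,s,t} --0--> {q,r,s,t}  [seen]
{p,r,s,t} --1--> {p,q,r,s,t}  [seen]
{p,r,s,t} --2--> {p,q,r,s,t}  [seen]
{p,q,s,t} --0--> {p,q,r,s,t}  [seen]
{p,q,s,t} --1--> {p,q,r,s,t}  [seen]
{p,q,s,t} --2--> {p,q,r,s,t}  [seen]
Reachable DFA states: {p}, {q,t}, {p,q,r}, {p,r,t}, {r,s,t}, {p,q,r,s,t}, {p,q,r,t}, {q,r,s,t}, {p,r,s,t}, {p,q,s,t}.

10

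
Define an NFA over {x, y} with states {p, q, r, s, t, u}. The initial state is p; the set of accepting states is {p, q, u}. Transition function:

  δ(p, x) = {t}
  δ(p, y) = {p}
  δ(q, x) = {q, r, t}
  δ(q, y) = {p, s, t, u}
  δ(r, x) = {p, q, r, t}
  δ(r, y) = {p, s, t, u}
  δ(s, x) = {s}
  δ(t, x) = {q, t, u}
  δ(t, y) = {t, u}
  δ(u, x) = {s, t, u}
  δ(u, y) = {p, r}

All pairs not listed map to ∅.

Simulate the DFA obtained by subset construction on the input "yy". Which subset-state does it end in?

{p}

Start: {p}.
δ(p,y) = {p}.
Union: {p}.
After y: {p}.
δ(p,y) = {p}.
Union: {p}.
After y: {p}.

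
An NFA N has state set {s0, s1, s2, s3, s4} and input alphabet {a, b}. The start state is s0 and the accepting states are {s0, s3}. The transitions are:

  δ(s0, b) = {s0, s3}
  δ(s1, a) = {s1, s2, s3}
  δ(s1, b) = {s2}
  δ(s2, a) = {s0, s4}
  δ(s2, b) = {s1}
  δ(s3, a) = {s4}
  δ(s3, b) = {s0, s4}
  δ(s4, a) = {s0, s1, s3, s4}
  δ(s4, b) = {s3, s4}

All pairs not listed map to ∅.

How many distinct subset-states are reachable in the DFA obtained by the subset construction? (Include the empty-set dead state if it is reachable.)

Start state of the DFA: {s0}.
{s0} --a--> ∅  [new]
{s0} --b--> {s0, s3}  [new]
∅ --a--> ∅  [seen]
∅ --b--> ∅  [seen]
{s0, s3} --a--> {s4}  [new]
{s0, s3} --b--> {s0, s3, s4}  [new]
{s4} --a--> {s0, s1, s3, s4}  [new]
{s4} --b--> {s3, s4}  [new]
{s0, s3, s4} --a--> {s0, s1, s3, s4}  [seen]
{s0, s3, s4} --b--> {s0, s3, s4}  [seen]
{s0, s1, s3, s4} --a--> {s0, s1, s2, s3, s4}  [new]
{s0, s1, s3, s4} --b--> {s0, s2, s3, s4}  [new]
{s3, s4} --a--> {s0, s1, s3, s4}  [seen]
{s3, s4} --b--> {s0, s3, s4}  [seen]
{s0, s1, s2, s3, s4} --a--> {s0, s1, s2, s3, s4}  [seen]
{s0, s1, s2, s3, s4} --b--> {s0, s1, s2, s3, s4}  [seen]
{s0, s2, s3, s4} --a--> {s0, s1, s3, s4}  [seen]
{s0, s2, s3, s4} --b--> {s0, s1, s3, s4}  [seen]
Reachable DFA states: {s0}, ∅, {s0, s3}, {s4}, {s0, s3, s4}, {s0, s1, s3, s4}, {s3, s4}, {s0, s1, s2, s3, s4}, {s0, s2, s3, s4}.

9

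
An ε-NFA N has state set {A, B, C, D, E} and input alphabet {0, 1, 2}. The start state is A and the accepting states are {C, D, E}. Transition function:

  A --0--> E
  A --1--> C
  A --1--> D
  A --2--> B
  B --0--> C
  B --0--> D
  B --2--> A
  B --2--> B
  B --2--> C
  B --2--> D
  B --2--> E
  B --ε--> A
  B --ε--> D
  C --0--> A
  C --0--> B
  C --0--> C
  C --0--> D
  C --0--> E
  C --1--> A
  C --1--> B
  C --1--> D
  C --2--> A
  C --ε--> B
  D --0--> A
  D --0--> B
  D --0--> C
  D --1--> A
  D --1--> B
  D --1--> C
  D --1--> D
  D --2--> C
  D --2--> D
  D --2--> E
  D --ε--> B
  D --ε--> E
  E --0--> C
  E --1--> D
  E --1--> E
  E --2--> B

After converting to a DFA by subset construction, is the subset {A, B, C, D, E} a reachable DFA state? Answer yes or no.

yes

Start state of the DFA: {A} (ε-closure of the NFA start).
{A} --0--> {E}  [new]
{A} --1--> {A, B, C, D, E}  [new]
{A} --2--> {A, B, D, E}  [new]
{E} --0--> {A, B, C, D, E}  [seen]
{E} --1--> {A, B, D, E}  [seen]
{E} --2--> {A, B, D, E}  [seen]
{A, B, C, D, E} --0--> {A, B, C, D, E}  [seen]
{A, B, C, D, E} --1--> {A, B, C, D, E}  [seen]
{A, B, C, D, E} --2--> {A, B, C, D, E}  [seen]
{A, B, D, E} --0--> {A, B, C, D, E}  [seen]
{A, B, D, E} --1--> {A, B, C, D, E}  [seen]
{A, B, D, E} --2--> {A, B, C, D, E}  [seen]
Reachable DFA states: {A}, {E}, {A, B, C, D, E}, {A, B, D, E}.
{A, B, C, D, E} is among them.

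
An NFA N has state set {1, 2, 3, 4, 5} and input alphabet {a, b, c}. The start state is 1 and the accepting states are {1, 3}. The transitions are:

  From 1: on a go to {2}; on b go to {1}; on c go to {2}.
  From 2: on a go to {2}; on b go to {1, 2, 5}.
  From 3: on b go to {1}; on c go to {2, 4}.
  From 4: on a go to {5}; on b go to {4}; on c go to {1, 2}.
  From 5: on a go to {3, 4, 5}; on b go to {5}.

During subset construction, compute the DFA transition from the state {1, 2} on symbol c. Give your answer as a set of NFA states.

{2}

δ(1,c) = {2}; δ(2,c) = ∅.
Union: {2}.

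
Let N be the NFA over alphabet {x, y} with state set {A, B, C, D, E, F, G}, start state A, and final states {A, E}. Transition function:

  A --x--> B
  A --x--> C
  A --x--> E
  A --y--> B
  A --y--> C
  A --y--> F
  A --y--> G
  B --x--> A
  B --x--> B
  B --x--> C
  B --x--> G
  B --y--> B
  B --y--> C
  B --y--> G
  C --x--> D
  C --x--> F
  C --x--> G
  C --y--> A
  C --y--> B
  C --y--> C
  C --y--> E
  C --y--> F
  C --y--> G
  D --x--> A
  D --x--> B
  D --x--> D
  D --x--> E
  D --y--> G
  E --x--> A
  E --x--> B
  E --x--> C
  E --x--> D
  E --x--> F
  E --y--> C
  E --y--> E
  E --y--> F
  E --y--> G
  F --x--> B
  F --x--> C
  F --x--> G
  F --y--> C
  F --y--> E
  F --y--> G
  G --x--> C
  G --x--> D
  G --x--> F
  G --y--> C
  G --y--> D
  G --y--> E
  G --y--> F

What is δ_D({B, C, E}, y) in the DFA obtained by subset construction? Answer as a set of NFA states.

{A, B, C, E, F, G}

δ(B,y) = {B, C, G}; δ(C,y) = {A, B, C, E, F, G}; δ(E,y) = {C, E, F, G}.
Union: {A, B, C, E, F, G}.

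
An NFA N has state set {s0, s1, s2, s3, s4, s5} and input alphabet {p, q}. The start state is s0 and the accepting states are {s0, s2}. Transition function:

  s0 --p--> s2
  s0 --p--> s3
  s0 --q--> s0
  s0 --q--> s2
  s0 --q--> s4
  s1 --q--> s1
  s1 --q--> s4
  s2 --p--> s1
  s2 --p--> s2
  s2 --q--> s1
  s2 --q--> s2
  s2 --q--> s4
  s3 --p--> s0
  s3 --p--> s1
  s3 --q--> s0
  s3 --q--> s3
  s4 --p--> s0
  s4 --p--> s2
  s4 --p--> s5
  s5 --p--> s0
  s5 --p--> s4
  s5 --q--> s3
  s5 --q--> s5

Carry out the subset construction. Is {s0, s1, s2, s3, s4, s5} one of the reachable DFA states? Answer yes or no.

yes

Start state of the DFA: {s0}.
{s0} --p--> {s2, s3}  [new]
{s0} --q--> {s0, s2, s4}  [new]
{s2, s3} --p--> {s0, s1, s2}  [new]
{s2, s3} --q--> {s0, s1, s2, s3, s4}  [new]
{s0, s2, s4} --p--> {s0, s1, s2, s3, s5}  [new]
{s0, s2, s4} --q--> {s0, s1, s2, s4}  [new]
{s0, s1, s2} --p--> {s1, s2, s3}  [new]
{s0, s1, s2} --q--> {s0, s1, s2, s4}  [seen]
{s0, s1, s2, s3, s4} --p--> {s0, s1, s2, s3, s5}  [seen]
{s0, s1, s2, s3, s4} --q--> {s0, s1, s2, s3, s4}  [seen]
{s0, s1, s2, s3, s5} --p--> {s0, s1, s2, s3, s4}  [seen]
{s0, s1, s2, s3, s5} --q--> {s0, s1, s2, s3, s4, s5}  [new]
{s0, s1, s2, s4} --p--> {s0, s1, s2, s3, s5}  [seen]
{s0, s1, s2, s4} --q--> {s0, s1, s2, s4}  [seen]
{s1, s2, s3} --p--> {s0, s1, s2}  [seen]
{s1, s2, s3} --q--> {s0, s1, s2, s3, s4}  [seen]
{s0, s1, s2, s3, s4, s5} --p--> {s0, s1, s2, s3, s4, s5}  [seen]
{s0, s1, s2, s3, s4, s5} --q--> {s0, s1, s2, s3, s4, s5}  [seen]
Reachable DFA states: {s0}, {s2, s3}, {s0, s2, s4}, {s0, s1, s2}, {s0, s1, s2, s3, s4}, {s0, s1, s2, s3, s5}, {s0, s1, s2, s4}, {s1, s2, s3}, {s0, s1, s2, s3, s4, s5}.
{s0, s1, s2, s3, s4, s5} is among them.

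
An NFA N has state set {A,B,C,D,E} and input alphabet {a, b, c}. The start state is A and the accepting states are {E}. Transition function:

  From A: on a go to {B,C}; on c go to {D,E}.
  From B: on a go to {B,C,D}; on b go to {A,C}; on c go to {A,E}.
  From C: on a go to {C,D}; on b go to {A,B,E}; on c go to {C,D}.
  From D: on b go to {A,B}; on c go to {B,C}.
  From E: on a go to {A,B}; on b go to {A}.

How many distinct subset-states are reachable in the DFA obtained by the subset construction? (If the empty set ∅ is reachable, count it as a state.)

16

Start state of the DFA: {A}.
{A} --a--> {B,C}  [new]
{A} --b--> ∅  [new]
{A} --c--> {D,E}  [new]
{B,C} --a--> {B,C,D}  [new]
{B,C} --b--> {A,B,C,E}  [new]
{B,C} --c--> {A,C,D,E}  [new]
∅ --a--> ∅  [seen]
∅ --b--> ∅  [seen]
∅ --c--> ∅  [seen]
{D,E} --a--> {A,B}  [new]
{D,E} --b--> {A,B}  [seen]
{D,E} --c--> {B,C}  [seen]
{B,C,D} --a--> {B,C,D}  [seen]
{B,C,D} --b--> {A,B,C,E}  [seen]
{B,C,D} --c--> {A,B,C,D,E}  [new]
{A,B,C,E} --a--> {A,B,C,D}  [new]
{A,B,C,E} --b--> {A,B,C,E}  [seen]
{A,B,C,E} --c--> {A,C,D,E}  [seen]
{A,C,D,E} --a--> {A,B,C,D}  [seen]
{A,C,D,E} --b--> {A,B,E}  [new]
{A,C,D,E} --c--> {B,C,D,E}  [new]
{A,B} --a--> {B,C,D}  [seen]
{A,B} --b--> {A,C}  [new]
{A,B} --c--> {A,D,E}  [new]
{A,B,C,D,E} --a--> {A,B,C,D}  [seen]
{A,B,C,D,E} --b--> {A,B,C,E}  [seen]
{A,B,C,D,E} --c--> {A,B,C,D,E}  [seen]
{A,B,C,D} --a--> {B,C,D}  [seen]
{A,B,C,D} --b--> {A,B,C,E}  [seen]
{A,B,C,D} --c--> {A,B,C,D,E}  [seen]
{A,B,E} --a--> {A,B,C,D}  [seen]
{A,B,E} --b--> {A,C}  [seen]
{A,B,E} --c--> {A,D,E}  [seen]
{B,C,D,E} --a--> {A,B,C,D}  [seen]
{B,C,D,E} --b--> {A,B,C,E}  [seen]
{B,C,D,E} --c--> {A,B,C,D,E}  [seen]
{A,C} --a--> {B,C,D}  [seen]
{A,C} --b--> {A,B,E}  [seen]
{A,C} --c--> {C,D,E}  [new]
{A,D,E} --a--> {A,B,C}  [new]
{A,D,E} --b--> {A,B}  [seen]
{A,D,E} --c--> {B,C,D,E}  [seen]
{C,D,E} --a--> {A,B,C,D}  [seen]
{C,D,E} --b--> {A,B,E}  [seen]
{C,D,E} --c--> {B,C,D}  [seen]
{A,B,C} --a--> {B,C,D}  [seen]
{A,B,C} --b--> {A,B,C,E}  [seen]
{A,B,C} --c--> {A,C,D,E}  [seen]
Reachable DFA states: {A}, {B,C}, ∅, {D,E}, {B,C,D}, {A,B,C,E}, {A,C,D,E}, {A,B}, {A,B,C,D,E}, {A,B,C,D}, {A,B,E}, {B,C,D,E}, {A,C}, {A,D,E}, {C,D,E}, {A,B,C}.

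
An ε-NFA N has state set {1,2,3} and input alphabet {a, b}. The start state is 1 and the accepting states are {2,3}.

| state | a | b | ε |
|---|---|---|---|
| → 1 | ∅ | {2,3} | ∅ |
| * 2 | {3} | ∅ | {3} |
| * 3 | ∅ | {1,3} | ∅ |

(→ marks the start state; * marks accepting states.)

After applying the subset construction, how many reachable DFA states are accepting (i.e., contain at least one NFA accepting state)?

Start state of the DFA: {1} (ε-closure of the NFA start).
{1} --a--> ∅  [new]
{1} --b--> {2,3}  [new]
∅ --a--> ∅  [seen]
∅ --b--> ∅  [seen]
{2,3} --a--> {3}  [new]
{2,3} --b--> {1,3}  [new]
{3} --a--> ∅  [seen]
{3} --b--> {1,3}  [seen]
{1,3} --a--> ∅  [seen]
{1,3} --b--> {1,2,3}  [new]
{1,2,3} --a--> {3}  [seen]
{1,2,3} --b--> {1,2,3}  [seen]
Reachable DFA states: {1}, ∅, {2,3}, {3}, {1,3}, {1,2,3}.
Accepting DFA states (contain an NFA accepting state): {2,3}, {3}, {1,3}, {1,2,3}.

4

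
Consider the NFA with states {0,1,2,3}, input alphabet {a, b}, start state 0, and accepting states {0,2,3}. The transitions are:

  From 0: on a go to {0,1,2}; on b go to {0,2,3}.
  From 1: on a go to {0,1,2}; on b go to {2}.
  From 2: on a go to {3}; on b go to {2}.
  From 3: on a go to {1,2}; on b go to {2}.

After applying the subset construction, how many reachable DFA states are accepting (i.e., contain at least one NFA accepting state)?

Start state of the DFA: {0}.
{0} --a--> {0,1,2}  [new]
{0} --b--> {0,2,3}  [new]
{0,1,2} --a--> {0,1,2,3}  [new]
{0,1,2} --b--> {0,2,3}  [seen]
{0,2,3} --a--> {0,1,2,3}  [seen]
{0,2,3} --b--> {0,2,3}  [seen]
{0,1,2,3} --a--> {0,1,2,3}  [seen]
{0,1,2,3} --b--> {0,2,3}  [seen]
Reachable DFA states: {0}, {0,1,2}, {0,2,3}, {0,1,2,3}.
Accepting DFA states (contain an NFA accepting state): {0}, {0,1,2}, {0,2,3}, {0,1,2,3}.

4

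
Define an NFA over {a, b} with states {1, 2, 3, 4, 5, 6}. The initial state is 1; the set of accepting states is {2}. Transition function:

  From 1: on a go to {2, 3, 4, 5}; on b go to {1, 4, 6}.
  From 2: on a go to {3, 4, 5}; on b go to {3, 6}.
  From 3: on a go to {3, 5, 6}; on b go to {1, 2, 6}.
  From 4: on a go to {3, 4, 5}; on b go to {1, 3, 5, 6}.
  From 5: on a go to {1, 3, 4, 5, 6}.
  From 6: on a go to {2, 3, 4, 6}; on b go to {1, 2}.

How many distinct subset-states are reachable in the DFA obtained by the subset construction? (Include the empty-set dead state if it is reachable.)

8

Start state of the DFA: {1}.
{1} --a--> {2, 3, 4, 5}  [new]
{1} --b--> {1, 4, 6}  [new]
{2, 3, 4, 5} --a--> {1, 3, 4, 5, 6}  [new]
{2, 3, 4, 5} --b--> {1, 2, 3, 5, 6}  [new]
{1, 4, 6} --a--> {2, 3, 4, 5, 6}  [new]
{1, 4, 6} --b--> {1, 2, 3, 4, 5, 6}  [new]
{1, 3, 4, 5, 6} --a--> {1, 2, 3, 4, 5, 6}  [seen]
{1, 3, 4, 5, 6} --b--> {1, 2, 3, 4, 5, 6}  [seen]
{1, 2, 3, 5, 6} --a--> {1, 2, 3, 4, 5, 6}  [seen]
{1, 2, 3, 5, 6} --b--> {1, 2, 3, 4, 6}  [new]
{2, 3, 4, 5, 6} --a--> {1, 2, 3, 4, 5, 6}  [seen]
{2, 3, 4, 5, 6} --b--> {1, 2, 3, 5, 6}  [seen]
{1, 2, 3, 4, 5, 6} --a--> {1, 2, 3, 4, 5, 6}  [seen]
{1, 2, 3, 4, 5, 6} --b--> {1, 2, 3, 4, 5, 6}  [seen]
{1, 2, 3, 4, 6} --a--> {2, 3, 4, 5, 6}  [seen]
{1, 2, 3, 4, 6} --b--> {1, 2, 3, 4, 5, 6}  [seen]
Reachable DFA states: {1}, {2, 3, 4, 5}, {1, 4, 6}, {1, 3, 4, 5, 6}, {1, 2, 3, 5, 6}, {2, 3, 4, 5, 6}, {1, 2, 3, 4, 5, 6}, {1, 2, 3, 4, 6}.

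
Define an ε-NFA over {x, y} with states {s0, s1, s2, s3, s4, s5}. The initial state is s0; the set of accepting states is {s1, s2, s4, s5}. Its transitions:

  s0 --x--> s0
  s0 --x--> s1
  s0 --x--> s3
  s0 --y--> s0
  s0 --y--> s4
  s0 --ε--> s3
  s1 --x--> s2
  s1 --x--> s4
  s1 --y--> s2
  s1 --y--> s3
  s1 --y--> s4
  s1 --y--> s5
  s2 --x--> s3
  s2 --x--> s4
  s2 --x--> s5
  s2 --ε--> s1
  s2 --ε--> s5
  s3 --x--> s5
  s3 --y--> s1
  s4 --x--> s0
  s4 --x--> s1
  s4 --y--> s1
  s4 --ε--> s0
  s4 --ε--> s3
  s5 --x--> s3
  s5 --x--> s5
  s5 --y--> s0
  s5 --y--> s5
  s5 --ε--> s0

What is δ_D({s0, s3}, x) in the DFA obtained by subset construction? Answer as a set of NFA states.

δ(s0,x) = {s0, s1, s3}; δ(s3,x) = {s5}.
Union: {s0, s1, s3, s5}.

{s0, s1, s3, s5}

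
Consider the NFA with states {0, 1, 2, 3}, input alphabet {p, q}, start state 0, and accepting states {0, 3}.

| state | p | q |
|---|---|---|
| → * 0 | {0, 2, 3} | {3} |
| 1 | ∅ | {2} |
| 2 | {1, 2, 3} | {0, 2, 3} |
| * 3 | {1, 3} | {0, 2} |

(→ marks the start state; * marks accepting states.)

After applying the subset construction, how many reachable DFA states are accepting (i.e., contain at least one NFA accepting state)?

6

Start state of the DFA: {0}.
{0} --p--> {0, 2, 3}  [new]
{0} --q--> {3}  [new]
{0, 2, 3} --p--> {0, 1, 2, 3}  [new]
{0, 2, 3} --q--> {0, 2, 3}  [seen]
{3} --p--> {1, 3}  [new]
{3} --q--> {0, 2}  [new]
{0, 1, 2, 3} --p--> {0, 1, 2, 3}  [seen]
{0, 1, 2, 3} --q--> {0, 2, 3}  [seen]
{1, 3} --p--> {1, 3}  [seen]
{1, 3} --q--> {0, 2}  [seen]
{0, 2} --p--> {0, 1, 2, 3}  [seen]
{0, 2} --q--> {0, 2, 3}  [seen]
Reachable DFA states: {0}, {0, 2, 3}, {3}, {0, 1, 2, 3}, {1, 3}, {0, 2}.
Accepting DFA states (contain an NFA accepting state): {0}, {0, 2, 3}, {3}, {0, 1, 2, 3}, {1, 3}, {0, 2}.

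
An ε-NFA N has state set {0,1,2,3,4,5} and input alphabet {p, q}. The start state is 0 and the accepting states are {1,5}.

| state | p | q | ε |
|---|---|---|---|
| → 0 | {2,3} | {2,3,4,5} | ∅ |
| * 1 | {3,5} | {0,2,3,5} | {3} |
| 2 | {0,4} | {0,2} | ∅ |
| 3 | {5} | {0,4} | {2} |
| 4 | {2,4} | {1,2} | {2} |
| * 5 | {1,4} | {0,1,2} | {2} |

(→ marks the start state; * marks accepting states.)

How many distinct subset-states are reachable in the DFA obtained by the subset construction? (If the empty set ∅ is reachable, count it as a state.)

9

Start state of the DFA: {0} (ε-closure of the NFA start).
{0} --p--> {2,3}  [new]
{0} --q--> {2,3,4,5}  [new]
{2,3} --p--> {0,2,4,5}  [new]
{2,3} --q--> {0,2,4}  [new]
{2,3,4,5} --p--> {0,1,2,3,4,5}  [new]
{2,3,4,5} --q--> {0,1,2,3,4}  [new]
{0,2,4,5} --p--> {0,1,2,3,4}  [seen]
{0,2,4,5} --q--> {0,1,2,3,4,5}  [seen]
{0,2,4} --p--> {0,2,3,4}  [new]
{0,2,4} --q--> {0,1,2,3,4,5}  [seen]
{0,1,2,3,4,5} --p--> {0,1,2,3,4,5}  [seen]
{0,1,2,3,4,5} --q--> {0,1,2,3,4,5}  [seen]
{0,1,2,3,4} --p--> {0,2,3,4,5}  [new]
{0,1,2,3,4} --q--> {0,1,2,3,4,5}  [seen]
{0,2,3,4} --p--> {0,2,3,4,5}  [seen]
{0,2,3,4} --q--> {0,1,2,3,4,5}  [seen]
{0,2,3,4,5} --p--> {0,1,2,3,4,5}  [seen]
{0,2,3,4,5} --q--> {0,1,2,3,4,5}  [seen]
Reachable DFA states: {0}, {2,3}, {2,3,4,5}, {0,2,4,5}, {0,2,4}, {0,1,2,3,4,5}, {0,1,2,3,4}, {0,2,3,4}, {0,2,3,4,5}.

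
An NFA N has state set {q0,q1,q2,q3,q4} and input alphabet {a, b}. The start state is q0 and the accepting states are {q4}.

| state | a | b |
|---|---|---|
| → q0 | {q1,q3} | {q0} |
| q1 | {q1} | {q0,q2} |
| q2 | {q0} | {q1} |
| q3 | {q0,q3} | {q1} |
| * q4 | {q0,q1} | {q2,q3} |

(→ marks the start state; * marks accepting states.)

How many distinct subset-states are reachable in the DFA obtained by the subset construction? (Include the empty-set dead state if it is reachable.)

Start state of the DFA: {q0}.
{q0} --a--> {q1,q3}  [new]
{q0} --b--> {q0}  [seen]
{q1,q3} --a--> {q0,q1,q3}  [new]
{q1,q3} --b--> {q0,q1,q2}  [new]
{q0,q1,q3} --a--> {q0,q1,q3}  [seen]
{q0,q1,q3} --b--> {q0,q1,q2}  [seen]
{q0,q1,q2} --a--> {q0,q1,q3}  [seen]
{q0,q1,q2} --b--> {q0,q1,q2}  [seen]
Reachable DFA states: {q0}, {q1,q3}, {q0,q1,q3}, {q0,q1,q2}.

4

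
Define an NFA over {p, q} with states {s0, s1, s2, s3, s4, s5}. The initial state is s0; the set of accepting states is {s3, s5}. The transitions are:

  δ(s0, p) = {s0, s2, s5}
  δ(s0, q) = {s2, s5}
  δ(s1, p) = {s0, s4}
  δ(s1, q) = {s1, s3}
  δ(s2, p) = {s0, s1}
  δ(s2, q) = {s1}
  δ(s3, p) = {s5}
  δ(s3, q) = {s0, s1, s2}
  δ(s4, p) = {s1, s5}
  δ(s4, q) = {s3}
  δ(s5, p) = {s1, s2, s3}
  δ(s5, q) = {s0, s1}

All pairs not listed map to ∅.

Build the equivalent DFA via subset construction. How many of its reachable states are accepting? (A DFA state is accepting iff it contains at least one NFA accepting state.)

9

Start state of the DFA: {s0}.
{s0} --p--> {s0, s2, s5}  [new]
{s0} --q--> {s2, s5}  [new]
{s0, s2, s5} --p--> {s0, s1, s2, s3, s5}  [new]
{s0, s2, s5} --q--> {s0, s1, s2, s5}  [new]
{s2, s5} --p--> {s0, s1, s2, s3}  [new]
{s2, s5} --q--> {s0, s1}  [new]
{s0, s1, s2, s3, s5} --p--> {s0, s1, s2, s3, s4, s5}  [new]
{s0, s1, s2, s3, s5} --q--> {s0, s1, s2, s3, s5}  [seen]
{s0, s1, s2, s5} --p--> {s0, s1, s2, s3, s4, s5}  [seen]
{s0, s1, s2, s5} --q--> {s0, s1, s2, s3, s5}  [seen]
{s0, s1, s2, s3} --p--> {s0, s1, s2, s4, s5}  [new]
{s0, s1, s2, s3} --q--> {s0, s1, s2, s3, s5}  [seen]
{s0, s1} --p--> {s0, s2, s4, s5}  [new]
{s0, s1} --q--> {s1, s2, s3, s5}  [new]
{s0, s1, s2, s3, s4, s5} --p--> {s0, s1, s2, s3, s4, s5}  [seen]
{s0, s1, s2, s3, s4, s5} --q--> {s0, s1, s2, s3, s5}  [seen]
{s0, s1, s2, s4, s5} --p--> {s0, s1, s2, s3, s4, s5}  [seen]
{s0, s1, s2, s4, s5} --q--> {s0, s1, s2, s3, s5}  [seen]
{s0, s2, s4, s5} --p--> {s0, s1, s2, s3, s5}  [seen]
{s0, s2, s4, s5} --q--> {s0, s1, s2, s3, s5}  [seen]
{s1, s2, s3, s5} --p--> {s0, s1, s2, s3, s4, s5}  [seen]
{s1, s2, s3, s5} --q--> {s0, s1, s2, s3}  [seen]
Reachable DFA states: {s0}, {s0, s2, s5}, {s2, s5}, {s0, s1, s2, s3, s5}, {s0, s1, s2, s5}, {s0, s1, s2, s3}, {s0, s1}, {s0, s1, s2, s3, s4, s5}, {s0, s1, s2, s4, s5}, {s0, s2, s4, s5}, {s1, s2, s3, s5}.
Accepting DFA states (contain an NFA accepting state): {s0, s2, s5}, {s2, s5}, {s0, s1, s2, s3, s5}, {s0, s1, s2, s5}, {s0, s1, s2, s3}, {s0, s1, s2, s3, s4, s5}, {s0, s1, s2, s4, s5}, {s0, s2, s4, s5}, {s1, s2, s3, s5}.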